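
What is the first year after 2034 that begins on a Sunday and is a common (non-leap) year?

Jan 1 advances by 2 weekdays after a leap year and by 1 after a common year.
2034: Jan 1 is Sunday.
2035: Monday
2036: Tuesday (leap)
2037: Thursday
2038: Friday
2039: Saturday
2040: Sunday (leap)
2041: Tuesday
2042: Wednesday
2043: Thursday
2044: Friday (leap)
2045: Sunday
2045 begins on a Sunday and is a common year.

2045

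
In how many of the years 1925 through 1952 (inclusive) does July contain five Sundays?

July has 31 days; it has five Sundays when Sunday falls among the first (month-length − 28) days — i.e. when July 1 is one of Sunday/Saturday/Friday.
July 1 by year: 1925:Wed 1926:Thu 1927:Fri✓ 1928:Sun✓ 1929:Mon 1930:Tue 1931:Wed 1932:Fri✓ 1933:Sat✓ 1934:Sun✓ 1935:Mon 1936:Wed 1937:Thu 1938:Fri✓ 1939:Sat✓ 1940:Mon 1941:Tue 1942:Wed 1943:Thu 1944:Sat✓ 1945:Sun✓ 1946:Mon 1947:Tue 1948:Thu 1949:Fri✓ 1950:Sat✓ 1951:Sun✓ 1952:Tue
Years with five Sundays: 1927, 1928, 1932, 1933, 1934, 1938, 1939, 1944, 1945, 1949, 1950, 1951 → 12.

12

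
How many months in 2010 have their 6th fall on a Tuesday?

2

Check the 6th of each month of 2010: Jan 6: Wed, Feb 6: Sat, Mar 6: Sat, Apr 6: Tue, May 6: Thu, Jun 6: Sun, Jul 6: Tue, Aug 6: Fri, Sep 6: Mon, Oct 6: Wed, Nov 6: Sat, Dec 6: Mon.
Tuesday occurs in April, July — 2 months.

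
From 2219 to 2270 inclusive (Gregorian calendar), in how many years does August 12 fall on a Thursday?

Track August 12's weekday year by year (advancing +1, or +2 across a Feb 29):
  2219: Thu ✓  2220: Sat (+2)  2221: Sun (+1)  2222: Mon (+1)  2223: Tue (+1)
  2224: Thu (+2) ✓  2225: Fri (+1)  2226: Sat (+1)  2227: Sun (+1)  2228: Tue (+2)
  2229: Wed (+1)  2230: Thu (+1) ✓  2231: Fri (+1)  2232: Sun (+2)  … (24 more years) …
  2257: Wed (+1)  2258: Thu (+1) ✓  2259: Fri (+1)  2260: Sun (+2)  2261: Mon (+1)
  2262: Tue (+1)  2263: Wed (+1)  2264: Fri (+2)  2265: Sat (+1)  2266: Sun (+1)
  2267: Mon (+1)  2268: Wed (+2)  2269: Thu (+1) ✓  2270: Fri (+1)
Thursday years: 2219, 2224, 2230, 2241, 2247, 2252, 2258, 2269 — 8 in total.

8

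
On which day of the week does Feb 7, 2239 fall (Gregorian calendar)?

Thursday

January 1, 2239 is a Tuesday.
February 7 is day 38 of the year, i.e. 37 days after Jan 1.
37 mod 7 = 2, so advance 2 weekdays from Tuesday: Thursday.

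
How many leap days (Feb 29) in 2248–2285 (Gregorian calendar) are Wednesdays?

Leap years in 2248–2285: 10 of them.
Feb 29 weekday advances by 5 (mod 7) from one leap year to the next four years later (or differs when a century non-leap intervenes).
Leap-day weekdays: 2248:Tue 2252:Sun 2256:Fri 2260:Wed✓ 2264:Mon 2268:Sat 2272:Thu 2276:Tue 2280:Sun 2284:Fri
Wednesday: 2260 → 1.

1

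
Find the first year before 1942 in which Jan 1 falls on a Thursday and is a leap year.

Jan 1 advances by 2 weekdays after a leap year and by 1 after a common year.
1942: Jan 1 is Thursday.
1941: Wednesday
1940: Monday (leap)
1939: Sunday
1938: Saturday
1937: Friday
1936: Wednesday (leap)
1935: Tuesday
1934: Monday
1933: Sunday
1932: Friday (leap)
1931: Thursday
1930: Wednesday
1929: Tuesday
1928: Sunday (leap)
1927: Saturday
1926: Friday
1925: Thursday
1924: Tuesday (leap)
1923: Monday
1922: Sunday
1921: Saturday
1920: Thursday (leap)
1920 begins on a Thursday and is a leap year.

1920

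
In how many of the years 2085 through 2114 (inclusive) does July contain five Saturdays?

July has 31 days; it has five Saturdays when Saturday falls among the first (month-length − 28) days — i.e. when July 1 is one of Saturday/Friday/Thursday.
July 1 by year: 2085:Sun 2086:Mon 2087:Tue 2088:Thu✓ 2089:Fri✓ 2090:Sat✓ 2091:Sun 2092:Tue 2093:Wed 2094:Thu✓ 2095:Fri✓ 2096:Sun 2097:Mon 2098:Tue 2099:Wed 2100:Thu✓ 2101:Fri✓ 2102:Sat✓ 2103:Sun 2104:Tue 2105:Wed 2106:Thu✓ 2107:Fri✓ 2108:Sun 2109:Mon 2110:Tue 2111:Wed 2112:Fri✓ 2113:Sat✓ 2114:Sun
Years with five Saturdays: 2088, 2089, 2090, 2094, 2095, 2100, 2101, 2102, 2106, 2107, 2112, 2113 → 12.

12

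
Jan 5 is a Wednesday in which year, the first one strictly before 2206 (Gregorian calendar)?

2203

From one year to the next, a fixed date's weekday advances by 1, or by 2 when a Feb 29 lies between the two dates.
2206: January 5 is Sunday.
2205: Saturday (−1)
2204: Thursday (−2)
2203: Wednesday (−1)
Jan 5 falls on a Wednesday in 2203.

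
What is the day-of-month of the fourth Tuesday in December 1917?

25

December 1, 1917 is a Saturday, so the first Tuesday is the 4th.
The fourth Tuesday is 4 + 21 = 25.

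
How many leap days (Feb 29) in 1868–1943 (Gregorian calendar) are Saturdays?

4

Leap years in 1868–1943: 18 of them.
Feb 29 weekday advances by 5 (mod 7) from one leap year to the next four years later (or differs when a century non-leap intervenes).
Leap-day weekdays: 1868:Sat✓ 1872:Thu 1876:Tue 1880:Sun 1884:Fri 1888:Wed 1892:Mon 1896:Sat✓ 1904:Mon 1908:Sat✓ 1912:Thu 1916:Tue 1920:Sun 1924:Fri 1928:Wed 1932:Mon 1936:Sat✓ 1940:Thu
Saturday: 1868, 1896, 1908, 1936 → 4.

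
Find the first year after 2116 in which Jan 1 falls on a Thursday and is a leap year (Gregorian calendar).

2128

Jan 1 advances by 2 weekdays after a leap year and by 1 after a common year.
2116: Jan 1 is Wednesday (leap).
2117: Friday
2118: Saturday
2119: Sunday
2120: Monday (leap)
2121: Wednesday
2122: Thursday
2123: Friday
2124: Saturday (leap)
2125: Monday
2126: Tuesday
2127: Wednesday
2128: Thursday (leap)
2128 begins on a Thursday and is a leap year.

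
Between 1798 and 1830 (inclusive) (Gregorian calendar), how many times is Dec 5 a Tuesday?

4

Track Dec 5's weekday year by year (advancing +1, or +2 across a Feb 29):
  1798: Wed  1799: Thu (+1)  1800: Fri (+1)  1801: Sat (+1)  1802: Sun (+1)
  1803: Mon (+1)  1804: Wed (+2)  1805: Thu (+1)  1806: Fri (+1)  1807: Sat (+1)
  1808: Mon (+2)  1809: Tue (+1) ✓  1810: Wed (+1)  1811: Thu (+1)  … (5 more years) …
  1817: Fri (+1)  1818: Sat (+1)  1819: Sun (+1)  1820: Tue (+2) ✓  1821: Wed (+1)
  1822: Thu (+1)  1823: Fri (+1)  1824: Sun (+2)  1825: Mon (+1)  1826: Tue (+1) ✓
  1827: Wed (+1)  1828: Fri (+2)  1829: Sat (+1)  1830: Sun (+1)
Tuesday years: 1809, 1815, 1820, 1826 — 4 in total.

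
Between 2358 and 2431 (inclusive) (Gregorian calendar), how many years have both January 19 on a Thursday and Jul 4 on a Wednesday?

2

Check each year's weekday for January 19 and Jul 4:
  2358: Sun/Fri  2359: Mon/Sat  2360: Tue/Mon  2361: Thu/Tue  2362: Fri/Wed  2363: Sat/Thu  2364: Sun/Sat  2365: Tue/Sun  2366: Wed/Mon  2367: Thu/Tue  2368: Fri/Thu  2369: Sun/Fri  2370: Mon/Sat  2371: Tue/Sun  …(46 more)…  2418: Fri/Wed  2419: Sat/Thu  2420: Sun/Sat  2421: Tue/Sun  2422: Wed/Mon  2423: Thu/Tue  2424: Fri/Thu  2425: Sun/Fri  2426: Mon/Sat  2427: Tue/Sun  2428: Wed/Tue  2429: Fri/Wed  2430: Sat/Thu  2431: Sun/Fri
Both conditions hold in: 2384, 2412 — 2.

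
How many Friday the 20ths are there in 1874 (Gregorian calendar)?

3

Check the 20th of each month of 1874: Jan 20: Tue, Feb 20: Fri, Mar 20: Fri, Apr 20: Mon, May 20: Wed, Jun 20: Sat, Jul 20: Mon, Aug 20: Thu, Sep 20: Sun, Oct 20: Tue, Nov 20: Fri, Dec 20: Sun.
Friday occurs in February, March, November — 3 months.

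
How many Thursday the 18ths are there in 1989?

Check the 18th of each month of 1989: Jan 18: Wed, Feb 18: Sat, Mar 18: Sat, Apr 18: Tue, May 18: Thu, Jun 18: Sun, Jul 18: Tue, Aug 18: Fri, Sep 18: Mon, Oct 18: Wed, Nov 18: Sat, Dec 18: Mon.
Thursday occurs in May — 1 month.

1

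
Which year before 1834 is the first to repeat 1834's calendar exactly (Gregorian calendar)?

1823

Two years share a calendar iff Jan 1 falls on the same weekday and both are leap or both are common. 1834: Jan 1 is Wednesday, common year.
1833: Jan 1 Tuesday, common
1832: Jan 1 Sunday, leap
1831: Jan 1 Saturday, common
1830: Jan 1 Friday, common
1829: Jan 1 Thursday, common
1828: Jan 1 Tuesday, leap
1827: Jan 1 Monday, common
1826: Jan 1 Sunday, common
1825: Jan 1 Saturday, common
1824: Jan 1 Thursday, leap
1823: Jan 1 Wednesday, common
1823 matches on both conditions.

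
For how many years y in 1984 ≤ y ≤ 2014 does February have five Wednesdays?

2

February has 28 days (29 in leap years); it has five Wednesdays when Wednesday falls among the first (month-length − 28) days — i.e. when February 1 is Wednesday in a leap year (never in a common year).
February 1 by year: 1984:Wed✓ 1985:Fri 1986:Sat 1987:Sun 1988:Mon 1989:Wed 1990:Thu 1991:Fri 1992:Sat 1993:Mon 1994:Tue 1995:Wed 1996:Thu 1997:Sat 1998:Sun 1999:Mon 2000:Tue 2001:Thu 2002:Fri 2003:Sat 2004:Sun 2005:Tue 2006:Wed 2007:Thu 2008:Fri 2009:Sun 2010:Mon 2011:Tue 2012:Wed✓ 2013:Fri 2014:Sat
Years with five Wednesdays: 1984, 2012 → 2.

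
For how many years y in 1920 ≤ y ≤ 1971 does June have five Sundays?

14

June has 30 days; it has five Sundays when Sunday falls among the first (month-length − 28) days — i.e. when June 1 is one of Sunday/Saturday.
June 1 by year: 1920:Tue 1921:Wed 1922:Thu 1923:Fri 1924:Sun✓ 1925:Mon 1926:Tue 1927:Wed 1928:Fri 1929:Sat✓ 1930:Sun✓ 1931:Mon 1932:Wed 1933:Thu 1934:Fri …(22 more)… 1957:Sat✓ 1958:Sun✓ 1959:Mon 1960:Wed 1961:Thu 1962:Fri 1963:Sat✓ 1964:Mon 1965:Tue 1966:Wed 1967:Thu 1968:Sat✓ 1969:Sun✓ 1970:Mon 1971:Tue
Years with five Sundays: 1924, 1929, 1930, 1935, 1940, 1941, 1946, 1947, 1952, 1957, 1958, 1963, 1968, 1969 → 14.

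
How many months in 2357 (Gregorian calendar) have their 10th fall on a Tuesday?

2

Check the 10th of each month of 2357: Jan 10: Thu, Feb 10: Sun, Mar 10: Sun, Apr 10: Wed, May 10: Fri, Jun 10: Mon, Jul 10: Wed, Aug 10: Sat, Sep 10: Tue, Oct 10: Thu, Nov 10: Sun, Dec 10: Tue.
Tuesday occurs in September, December — 2 months.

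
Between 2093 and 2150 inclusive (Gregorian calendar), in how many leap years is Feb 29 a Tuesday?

1

Leap years in 2093–2150: 13 of them.
Feb 29 weekday advances by 5 (mod 7) from one leap year to the next four years later (or differs when a century non-leap intervenes).
Leap-day weekdays: 2096:Wed 2104:Fri 2108:Wed 2112:Mon 2116:Sat 2120:Thu 2124:Tue✓ 2128:Sun 2132:Fri 2136:Wed 2140:Mon 2144:Sat 2148:Thu
Tuesday: 2124 → 1.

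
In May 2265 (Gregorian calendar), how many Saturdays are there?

May 2265 has 31 days and begins on Monday.
The first Saturday is May 6.
Saturdays fall on 6, 13, 20, 27 — that's 4.

4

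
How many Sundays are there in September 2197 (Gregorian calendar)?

4

September 2197 has 30 days and begins on Friday.
The first Sunday is September 3.
Sundays fall on 3, 10, 17, 24 — that's 4.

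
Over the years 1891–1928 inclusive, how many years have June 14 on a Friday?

5

Track June 14's weekday year by year (advancing +1, or +2 across a Feb 29):
  1891: Sun  1892: Tue (+2)  1893: Wed (+1)  1894: Thu (+1)  1895: Fri (+1) ✓
  1896: Sun (+2)  1897: Mon (+1)  1898: Tue (+1)  1899: Wed (+1)  1900: Thu (+1)
  1901: Fri (+1) ✓  1902: Sat (+1)  1903: Sun (+1)  1904: Tue (+2)  … (10 more years) …
  1915: Mon (+1)  1916: Wed (+2)  1917: Thu (+1)  1918: Fri (+1) ✓  1919: Sat (+1)
  1920: Mon (+2)  1921: Tue (+1)  1922: Wed (+1)  1923: Thu (+1)  1924: Sat (+2)
  1925: Sun (+1)  1926: Mon (+1)  1927: Tue (+1)  1928: Thu (+2)
Friday years: 1895, 1901, 1907, 1912, 1918 — 5 in total.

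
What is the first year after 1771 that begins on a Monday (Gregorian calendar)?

Jan 1 advances by 2 weekdays after a leap year and by 1 after a common year.
1771: Jan 1 is Tuesday.
1772: Wednesday (leap)
1773: Friday
1774: Saturday
1775: Sunday
1776: Monday (leap)
1776 begins on a Monday

1776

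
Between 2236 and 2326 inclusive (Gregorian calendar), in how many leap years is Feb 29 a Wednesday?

2

Leap years in 2236–2326: 22 of them.
Feb 29 weekday advances by 5 (mod 7) from one leap year to the next four years later (or differs when a century non-leap intervenes).
Leap-day weekdays: 2236:Mon 2240:Sat 2244:Thu 2248:Tue 2252:Sun 2256:Fri 2260:Wed✓ 2264:Mon 2268:Sat 2272:Thu 2276:Tue 2280:Sun 2284:Fri 2288:Wed✓ 2292:Mon 2296:Sat 2304:Mon 2308:Sat 2312:Thu 2316:Tue 2320:Sun 2324:Fri
Wednesday: 2260, 2288 → 2.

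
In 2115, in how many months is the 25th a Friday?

Check the 25th of each month of 2115: Jan 25: Fri, Feb 25: Mon, Mar 25: Mon, Apr 25: Thu, May 25: Sat, Jun 25: Tue, Jul 25: Thu, Aug 25: Sun, Sep 25: Wed, Oct 25: Fri, Nov 25: Mon, Dec 25: Wed.
Friday occurs in January, October — 2 months.

2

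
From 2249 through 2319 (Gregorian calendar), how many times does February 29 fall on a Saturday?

Leap years in 2249–2319: 16 of them.
Feb 29 weekday advances by 5 (mod 7) from one leap year to the next four years later (or differs when a century non-leap intervenes).
Leap-day weekdays: 2252:Sun 2256:Fri 2260:Wed 2264:Mon 2268:Sat✓ 2272:Thu 2276:Tue 2280:Sun 2284:Fri 2288:Wed 2292:Mon 2296:Sat✓ 2304:Mon 2308:Sat✓ 2312:Thu 2316:Tue
Saturday: 2268, 2296, 2308 → 3.

3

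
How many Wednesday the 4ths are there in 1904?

1

Check the 4th of each month of 1904: Jan 4: Mon, Feb 4: Thu, Mar 4: Fri, Apr 4: Mon, May 4: Wed, Jun 4: Sat, Jul 4: Mon, Aug 4: Thu, Sep 4: Sun, Oct 4: Tue, Nov 4: Fri, Dec 4: Sun.
Wednesday occurs in May — 1 month.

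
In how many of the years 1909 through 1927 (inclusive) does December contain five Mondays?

7

December has 31 days; it has five Mondays when Monday falls among the first (month-length − 28) days — i.e. when December 1 is one of Monday/Sunday/Saturday.
December 1 by year: 1909:Wed 1910:Thu 1911:Fri 1912:Sun✓ 1913:Mon✓ 1914:Tue 1915:Wed 1916:Fri 1917:Sat✓ 1918:Sun✓ 1919:Mon✓ 1920:Wed 1921:Thu 1922:Fri 1923:Sat✓ 1924:Mon✓ 1925:Tue 1926:Wed 1927:Thu
Years with five Mondays: 1912, 1913, 1917, 1918, 1919, 1923, 1924 → 7.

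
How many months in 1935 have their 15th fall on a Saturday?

Check the 15th of each month of 1935: Jan 15: Tue, Feb 15: Fri, Mar 15: Fri, Apr 15: Mon, May 15: Wed, Jun 15: Sat, Jul 15: Mon, Aug 15: Thu, Sep 15: Sun, Oct 15: Tue, Nov 15: Fri, Dec 15: Sun.
Saturday occurs in June — 1 month.

1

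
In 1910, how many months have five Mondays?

A month of length L has five Mondays iff its first Monday is on day ≤ L−28 (so day 1–3 in a 31-day month, 1–2 in a 30-day month, day 1 in a leap February).
Checking each month of 1910: Jan starts Sat (31d) ✓; Feb starts Tue (28d); Mar starts Tue (31d); Apr starts Fri (30d); May starts Sun (31d) ✓; Jun starts Wed (30d); Jul starts Fri (31d); Aug starts Mon (31d) ✓; Sep starts Thu (30d); Oct starts Sat (31d) ✓; Nov starts Tue (30d); Dec starts Thu (31d).
Five-Monday months: January, May, August, October → 4.

4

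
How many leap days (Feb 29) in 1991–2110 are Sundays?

4

Leap years in 1991–2110: 29 of them.
Feb 29 weekday advances by 5 (mod 7) from one leap year to the next four years later (or differs when a century non-leap intervenes).
Leap-day weekdays: 1992:Sat 1996:Thu 2000:Tue 2004:Sun✓ 2008:Fri 2012:Wed 2016:Mon 2020:Sat 2024:Thu 2028:Tue 2032:Sun✓ 2036:Fri 2040:Wed …(3 more)… 2056:Tue 2060:Sun✓ 2064:Fri 2068:Wed 2072:Mon 2076:Sat 2080:Thu 2084:Tue 2088:Sun✓ 2092:Fri 2096:Wed 2104:Fri 2108:Wed
Sunday: 2004, 2032, 2060, 2088 → 4.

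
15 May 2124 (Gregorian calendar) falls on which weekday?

Monday

January 1, 2124 is a Saturday.
May 15 is day 136 of the year, i.e. 135 days after Jan 1.
135 mod 7 = 2, so advance 2 weekdays from Saturday: Monday.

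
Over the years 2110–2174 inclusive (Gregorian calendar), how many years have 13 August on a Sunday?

9

Track 13 August's weekday year by year (advancing +1, or +2 across a Feb 29):
  2110: Wed  2111: Thu (+1)  2112: Sat (+2)  2113: Sun (+1) ✓  2114: Mon (+1)
  2115: Tue (+1)  2116: Thu (+2)  2117: Fri (+1)  2118: Sat (+1)  2119: Sun (+1) ✓
  2120: Tue (+2)  2121: Wed (+1)  2122: Thu (+1)  2123: Fri (+1)  … (37 more years) …
  2161: Thu (+1)  2162: Fri (+1)  2163: Sat (+1)  2164: Mon (+2)  2165: Tue (+1)
  2166: Wed (+1)  2167: Thu (+1)  2168: Sat (+2)  2169: Sun (+1) ✓  2170: Mon (+1)
  2171: Tue (+1)  2172: Thu (+2)  2173: Fri (+1)  2174: Sat (+1)
Sunday years: 2113, 2119, 2124, 2130, 2141, 2147, 2152, 2158, 2169 — 9 in total.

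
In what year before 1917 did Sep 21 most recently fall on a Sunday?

From one year to the next, a fixed date's weekday advances by 1, or by 2 when a Feb 29 lies between the two dates.
1917: September 21 is Friday.
1916: Thursday (−1)
1915: Tuesday (−2)
1914: Monday (−1)
1913: Sunday (−1)
Sep 21 falls on a Sunday in 1913.

1913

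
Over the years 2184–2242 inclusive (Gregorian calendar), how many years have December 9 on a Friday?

10

Track December 9's weekday year by year (advancing +1, or +2 across a Feb 29):
  2184: Thu  2185: Fri (+1) ✓  2186: Sat (+1)  2187: Sun (+1)  2188: Tue (+2)
  2189: Wed (+1)  2190: Thu (+1)  2191: Fri (+1) ✓  2192: Sun (+2)  2193: Mon (+1)
  2194: Tue (+1)  2195: Wed (+1)  2196: Fri (+2) ✓  2197: Sat (+1)  … (31 more years) …
  2229: Wed (+1)  2230: Thu (+1)  2231: Fri (+1) ✓  2232: Sun (+2)  2233: Mon (+1)
  2234: Tue (+1)  2235: Wed (+1)  2236: Fri (+2) ✓  2237: Sat (+1)  2238: Sun (+1)
  2239: Mon (+1)  2240: Wed (+2)  2241: Thu (+1)  2242: Fri (+1) ✓
Friday years: 2185, 2191, 2196, 2203, 2208, 2214, 2225, 2231, 2236, 2242 — 10 in total.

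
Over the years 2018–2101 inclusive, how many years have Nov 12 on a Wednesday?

12

Track Nov 12's weekday year by year (advancing +1, or +2 across a Feb 29):
  2018: Mon  2019: Tue (+1)  2020: Thu (+2)  2021: Fri (+1)  2022: Sat (+1)
  2023: Sun (+1)  2024: Tue (+2)  2025: Wed (+1) ✓  2026: Thu (+1)  2027: Fri (+1)
  2028: Sun (+2)  2029: Mon (+1)  2030: Tue (+1)  2031: Wed (+1) ✓  … (56 more years) …
  2088: Fri (+2)  2089: Sat (+1)  2090: Sun (+1)  2091: Mon (+1)  2092: Wed (+2) ✓
  2093: Thu (+1)  2094: Fri (+1)  2095: Sat (+1)  2096: Mon (+2)  2097: Tue (+1)
  2098: Wed (+1) ✓  2099: Thu (+1)  2100: Fri (+1)  2101: Sat (+1)
Wednesday years: 2025, 2031, 2036, 2042, 2053, 2059, 2064, 2070, 2081, 2087, 2092, 2098 — 12 in total.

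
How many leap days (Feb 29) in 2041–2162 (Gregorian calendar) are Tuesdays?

4

Leap years in 2041–2162: 29 of them.
Feb 29 weekday advances by 5 (mod 7) from one leap year to the next four years later (or differs when a century non-leap intervenes).
Leap-day weekdays: 2044:Mon 2048:Sat 2052:Thu 2056:Tue✓ 2060:Sun 2064:Fri 2068:Wed 2072:Mon 2076:Sat 2080:Thu 2084:Tue✓ 2088:Sun 2092:Fri …(3 more)… 2112:Mon 2116:Sat 2120:Thu 2124:Tue✓ 2128:Sun 2132:Fri 2136:Wed 2140:Mon 2144:Sat 2148:Thu 2152:Tue✓ 2156:Sun 2160:Fri
Tuesday: 2056, 2084, 2124, 2152 → 4.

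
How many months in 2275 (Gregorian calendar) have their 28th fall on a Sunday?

Check the 28th of each month of 2275: Jan 28: Thu, Feb 28: Sun, Mar 28: Sun, Apr 28: Wed, May 28: Fri, Jun 28: Mon, Jul 28: Wed, Aug 28: Sat, Sep 28: Tue, Oct 28: Thu, Nov 28: Sun, Dec 28: Tue.
Sunday occurs in February, March, November — 3 months.

3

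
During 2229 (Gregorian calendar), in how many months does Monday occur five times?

4

A month of length L has five Mondays iff its first Monday is on day ≤ L−28 (so day 1–3 in a 31-day month, 1–2 in a 30-day month, day 1 in a leap February).
Checking each month of 2229: Jan starts Thu (31d); Feb starts Sun (28d); Mar starts Sun (31d) ✓; Apr starts Wed (30d); May starts Fri (31d); Jun starts Mon (30d) ✓; Jul starts Wed (31d); Aug starts Sat (31d) ✓; Sep starts Tue (30d); Oct starts Thu (31d); Nov starts Sun (30d) ✓; Dec starts Tue (31d).
Five-Monday months: March, June, August, November → 4.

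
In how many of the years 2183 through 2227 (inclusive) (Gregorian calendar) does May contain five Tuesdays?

May has 31 days; it has five Tuesdays when Tuesday falls among the first (month-length − 28) days — i.e. when May 1 is one of Tuesday/Monday/Sunday.
May 1 by year: 2183:Thu 2184:Sat 2185:Sun✓ 2186:Mon✓ 2187:Tue✓ 2188:Thu 2189:Fri 2190:Sat 2191:Sun✓ 2192:Tue✓ 2193:Wed 2194:Thu 2195:Fri 2196:Sun✓ 2197:Mon✓ …(15 more)… 2213:Sat 2214:Sun✓ 2215:Mon✓ 2216:Wed 2217:Thu 2218:Fri 2219:Sat 2220:Mon✓ 2221:Tue✓ 2222:Wed 2223:Thu 2224:Sat 2225:Sun✓ 2226:Mon✓ 2227:Tue✓
Years with five Tuesdays: 2185, 2186, 2187, 2191, 2192, 2196, 2197, 2198, 2203, 2204, 2208, 2209, 2210, 2214, 2215, 2220, 2221, 2225, 2226, 2227 → 20.

20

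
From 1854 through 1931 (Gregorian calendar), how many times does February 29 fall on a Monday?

Leap years in 1854–1931: 18 of them.
Feb 29 weekday advances by 5 (mod 7) from one leap year to the next four years later (or differs when a century non-leap intervenes).
Leap-day weekdays: 1856:Fri 1860:Wed 1864:Mon✓ 1868:Sat 1872:Thu 1876:Tue 1880:Sun 1884:Fri 1888:Wed 1892:Mon✓ 1896:Sat 1904:Mon✓ 1908:Sat 1912:Thu 1916:Tue 1920:Sun 1924:Fri 1928:Wed
Monday: 1864, 1892, 1904 → 3.

3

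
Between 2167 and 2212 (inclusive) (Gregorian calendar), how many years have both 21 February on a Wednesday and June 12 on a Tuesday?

Check each year's weekday for 21 February and June 12:
  2167: Sat/Fri  2168: Sun/Sun  2169: Tue/Mon  2170: Wed/Tue ✓  2171: Thu/Wed  2172: Fri/Fri  2173: Sun/Sat  2174: Mon/Sun  2175: Tue/Mon  2176: Wed/Wed  2177: Fri/Thu  2178: Sat/Fri  2179: Sun/Sat  2180: Mon/Mon  …(18 more)…  2199: Thu/Wed  2200: Fri/Thu  2201: Sat/Fri  2202: Sun/Sat  2203: Mon/Sun  2204: Tue/Tue  2205: Thu/Wed  2206: Fri/Thu  2207: Sat/Fri  2208: Sun/Sun  2209: Tue/Mon  2210: Wed/Tue ✓  2211: Thu/Wed  2212: Fri/Fri
Both conditions hold in: 2170, 2181, 2187, 2198, 2210 — 5.

5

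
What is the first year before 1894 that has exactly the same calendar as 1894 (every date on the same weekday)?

Two years share a calendar iff Jan 1 falls on the same weekday and both are leap or both are common. 1894: Jan 1 is Monday, common year.
1893: Jan 1 Sunday, common
1892: Jan 1 Friday, leap
1891: Jan 1 Thursday, common
1890: Jan 1 Wednesday, common
1889: Jan 1 Tuesday, common
1888: Jan 1 Sunday, leap
1887: Jan 1 Saturday, common
1886: Jan 1 Friday, common
1885: Jan 1 Thursday, common
1884: Jan 1 Tuesday, leap
1883: Jan 1 Monday, common
1883 matches on both conditions.

1883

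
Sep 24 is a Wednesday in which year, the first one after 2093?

2098

From one year to the next, a fixed date's weekday advances by 1, or by 2 when a Feb 29 lies between the two dates.
2093: September 24 is Thursday.
2094: Friday (+1)
2095: Saturday (+1)
2096: Monday (+2)
2097: Tuesday (+1)
2098: Wednesday (+1)
Sep 24 falls on a Wednesday in 2098.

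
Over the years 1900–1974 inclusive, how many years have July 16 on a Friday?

Track July 16's weekday year by year (advancing +1, or +2 across a Feb 29):
  1900: Mon  1901: Tue (+1)  1902: Wed (+1)  1903: Thu (+1)  1904: Sat (+2)
  1905: Sun (+1)  1906: Mon (+1)  1907: Tue (+1)  1908: Thu (+2)  1909: Fri (+1) ✓
  1910: Sat (+1)  1911: Sun (+1)  1912: Tue (+2)  1913: Wed (+1)  … (47 more years) …
  1961: Sun (+1)  1962: Mon (+1)  1963: Tue (+1)  1964: Thu (+2)  1965: Fri (+1) ✓
  1966: Sat (+1)  1967: Sun (+1)  1968: Tue (+2)  1969: Wed (+1)  1970: Thu (+1)
  1971: Fri (+1) ✓  1972: Sun (+2)  1973: Mon (+1)  1974: Tue (+1)
Friday years: 1909, 1915, 1920, 1926, 1937, 1943, 1948, 1954, 1965, 1971 — 10 in total.

10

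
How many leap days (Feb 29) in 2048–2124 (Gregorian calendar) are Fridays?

Leap years in 2048–2124: 19 of them.
Feb 29 weekday advances by 5 (mod 7) from one leap year to the next four years later (or differs when a century non-leap intervenes).
Leap-day weekdays: 2048:Sat 2052:Thu 2056:Tue 2060:Sun 2064:Fri✓ 2068:Wed 2072:Mon 2076:Sat 2080:Thu 2084:Tue 2088:Sun 2092:Fri✓ 2096:Wed 2104:Fri✓ 2108:Wed 2112:Mon 2116:Sat 2120:Thu 2124:Tue
Friday: 2064, 2092, 2104 → 3.

3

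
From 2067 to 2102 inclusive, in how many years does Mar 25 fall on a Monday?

Track Mar 25's weekday year by year (advancing +1, or +2 across a Feb 29):
  2067: Fri  2068: Sun (+2)  2069: Mon (+1) ✓  2070: Tue (+1)  2071: Wed (+1)
  2072: Fri (+2)  2073: Sat (+1)  2074: Sun (+1)  2075: Mon (+1) ✓  2076: Wed (+2)
  2077: Thu (+1)  2078: Fri (+1)  2079: Sat (+1)  2080: Mon (+2) ✓  … (8 more years) …
  2089: Fri (+1)  2090: Sat (+1)  2091: Sun (+1)  2092: Tue (+2)  2093: Wed (+1)
  2094: Thu (+1)  2095: Fri (+1)  2096: Sun (+2)  2097: Mon (+1) ✓  2098: Tue (+1)
  2099: Wed (+1)  2100: Thu (+1)  2101: Fri (+1)  2102: Sat (+1)
Monday years: 2069, 2075, 2080, 2086, 2097 — 5 in total.

5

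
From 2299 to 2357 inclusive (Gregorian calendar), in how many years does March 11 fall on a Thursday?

Track March 11's weekday year by year (advancing +1, or +2 across a Feb 29):
  2299: Sat  2300: Sun (+1)  2301: Mon (+1)  2302: Tue (+1)  2303: Wed (+1)
  2304: Fri (+2)  2305: Sat (+1)  2306: Sun (+1)  2307: Mon (+1)  2308: Wed (+2)
  2309: Thu (+1) ✓  2310: Fri (+1)  2311: Sat (+1)  2312: Mon (+2)  … (31 more years) …
  2344: Sat (+2)  2345: Sun (+1)  2346: Mon (+1)  2347: Tue (+1)  2348: Thu (+2) ✓
  2349: Fri (+1)  2350: Sat (+1)  2351: Sun (+1)  2352: Tue (+2)  2353: Wed (+1)
  2354: Thu (+1) ✓  2355: Fri (+1)  2356: Sun (+2)  2357: Mon (+1)
Thursday years: 2309, 2315, 2320, 2326, 2337, 2343, 2348, 2354 — 8 in total.

8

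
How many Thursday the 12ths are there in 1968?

Check the 12th of each month of 1968: Jan 12: Fri, Feb 12: Mon, Mar 12: Tue, Apr 12: Fri, May 12: Sun, Jun 12: Wed, Jul 12: Fri, Aug 12: Mon, Sep 12: Thu, Oct 12: Sat, Nov 12: Tue, Dec 12: Thu.
Thursday occurs in September, December — 2 months.

2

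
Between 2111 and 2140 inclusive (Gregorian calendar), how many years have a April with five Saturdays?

April has 30 days; it has five Saturdays when Saturday falls among the first (month-length − 28) days — i.e. when April 1 is one of Saturday/Friday.
April 1 by year: 2111:Wed 2112:Fri✓ 2113:Sat✓ 2114:Sun 2115:Mon 2116:Wed 2117:Thu 2118:Fri✓ 2119:Sat✓ 2120:Mon 2121:Tue 2122:Wed 2123:Thu 2124:Sat✓ 2125:Sun 2126:Mon 2127:Tue 2128:Thu 2129:Fri✓ 2130:Sat✓ 2131:Sun 2132:Tue 2133:Wed 2134:Thu 2135:Fri✓ 2136:Sun 2137:Mon 2138:Tue 2139:Wed 2140:Fri✓
Years with five Saturdays: 2112, 2113, 2118, 2119, 2124, 2129, 2130, 2135, 2140 → 9.

9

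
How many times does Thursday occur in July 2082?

July 2082 has 31 days and begins on Wednesday.
The first Thursday is July 2.
Thursdays fall on 2, 9, 16, 23, 30 — that's 5.

5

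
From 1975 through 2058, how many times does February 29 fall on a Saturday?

Leap years in 1975–2058: 21 of them.
Feb 29 weekday advances by 5 (mod 7) from one leap year to the next four years later (or differs when a century non-leap intervenes).
Leap-day weekdays: 1976:Sun 1980:Fri 1984:Wed 1988:Mon 1992:Sat✓ 1996:Thu 2000:Tue 2004:Sun 2008:Fri 2012:Wed 2016:Mon 2020:Sat✓ 2024:Thu 2028:Tue 2032:Sun 2036:Fri 2040:Wed 2044:Mon 2048:Sat✓ 2052:Thu 2056:Tue
Saturday: 1992, 2020, 2048 → 3.

3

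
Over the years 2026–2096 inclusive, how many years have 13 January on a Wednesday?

10

Track 13 January's weekday year by year (advancing +1, or +2 across a Feb 29):
  2026: Tue  2027: Wed (+1) ✓  2028: Thu (+1)  2029: Sat (+2)  2030: Sun (+1)
  2031: Mon (+1)  2032: Tue (+1)  2033: Thu (+2)  2034: Fri (+1)  2035: Sat (+1)
  2036: Sun (+1)  2037: Tue (+2)  2038: Wed (+1) ✓  2039: Thu (+1)  … (43 more years) …
  2083: Wed (+1) ✓  2084: Thu (+1)  2085: Sat (+2)  2086: Sun (+1)  2087: Mon (+1)
  2088: Tue (+1)  2089: Thu (+2)  2090: Fri (+1)  2091: Sat (+1)  2092: Sun (+1)
  2093: Tue (+2)  2094: Wed (+1) ✓  2095: Thu (+1)  2096: Fri (+1)
Wednesday years: 2027, 2038, 2044, 2049, 2055, 2066, 2072, 2077, 2083, 2094 — 10 in total.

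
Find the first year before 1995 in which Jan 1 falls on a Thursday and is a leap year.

1976

Jan 1 advances by 2 weekdays after a leap year and by 1 after a common year.
1995: Jan 1 is Sunday.
1994: Saturday
1993: Friday
1992: Wednesday (leap)
1991: Tuesday
1990: Monday
1989: Sunday
1988: Friday (leap)
1987: Thursday
1986: Wednesday
1985: Tuesday
1984: Sunday (leap)
1983: Saturday
1982: Friday
1981: Thursday
1980: Tuesday (leap)
1979: Monday
1978: Sunday
1977: Saturday
1976: Thursday (leap)
1976 begins on a Thursday and is a leap year.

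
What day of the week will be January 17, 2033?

Monday

January 1, 2033 is a Saturday.
January 17 is day 17 of the year, i.e. 16 days after Jan 1.
16 mod 7 = 2, so advance 2 weekdays from Saturday: Monday.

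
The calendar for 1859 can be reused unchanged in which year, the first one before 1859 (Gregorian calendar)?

1853

Two years share a calendar iff Jan 1 falls on the same weekday and both are leap or both are common. 1859: Jan 1 is Saturday, common year.
1858: Jan 1 Friday, common
1857: Jan 1 Thursday, common
1856: Jan 1 Tuesday, leap
1855: Jan 1 Monday, common
1854: Jan 1 Sunday, common
1853: Jan 1 Saturday, common
1853 matches on both conditions.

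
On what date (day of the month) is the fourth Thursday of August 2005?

August 1, 2005 is a Monday, so the first Thursday is the 4th.
The fourth Thursday is 4 + 21 = 25.

25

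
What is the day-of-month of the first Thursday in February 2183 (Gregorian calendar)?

6

February 1, 2183 is a Saturday, so the first Thursday is the 6th.
The first Thursday is 6 + 0 = 6.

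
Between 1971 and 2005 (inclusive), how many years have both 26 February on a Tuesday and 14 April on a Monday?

1

Check each year's weekday for 26 February and 14 April:
  1971: Fri/Wed  1972: Sat/Fri  1973: Mon/Sat  1974: Tue/Sun  1975: Wed/Mon  1976: Thu/Wed  1977: Sat/Thu  1978: Sun/Fri  1979: Mon/Sat  1980: Tue/Mon ✓  1981: Thu/Tue  1982: Fri/Wed  1983: Sat/Thu  1984: Sun/Sat  …(7 more)…  1992: Wed/Tue  1993: Fri/Wed  1994: Sat/Thu  1995: Sun/Fri  1996: Mon/Sun  1997: Wed/Mon  1998: Thu/Tue  1999: Fri/Wed  2000: Sat/Fri  2001: Mon/Sat  2002: Tue/Sun  2003: Wed/Mon  2004: Thu/Wed  2005: Sat/Thu
Both conditions hold in: 1980 — 1.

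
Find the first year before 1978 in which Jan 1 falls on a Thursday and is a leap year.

Jan 1 advances by 2 weekdays after a leap year and by 1 after a common year.
1978: Jan 1 is Sunday.
1977: Saturday
1976: Thursday (leap)
1976 begins on a Thursday and is a leap year.

1976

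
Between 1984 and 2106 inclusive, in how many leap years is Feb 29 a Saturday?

4

Leap years in 1984–2106: 30 of them.
Feb 29 weekday advances by 5 (mod 7) from one leap year to the next four years later (or differs when a century non-leap intervenes).
Leap-day weekdays: 1984:Wed 1988:Mon 1992:Sat✓ 1996:Thu 2000:Tue 2004:Sun 2008:Fri 2012:Wed 2016:Mon 2020:Sat✓ 2024:Thu 2028:Tue 2032:Sun …(4 more)… 2052:Thu 2056:Tue 2060:Sun 2064:Fri 2068:Wed 2072:Mon 2076:Sat✓ 2080:Thu 2084:Tue 2088:Sun 2092:Fri 2096:Wed 2104:Fri
Saturday: 1992, 2020, 2048, 2076 → 4.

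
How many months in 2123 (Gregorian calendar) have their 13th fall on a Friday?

1

Check the 13th of each month of 2123: Jan 13: Wed, Feb 13: Sat, Mar 13: Sat, Apr 13: Tue, May 13: Thu, Jun 13: Sun, Jul 13: Tue, Aug 13: Fri, Sep 13: Mon, Oct 13: Wed, Nov 13: Sat, Dec 13: Mon.
Friday occurs in August — 1 month.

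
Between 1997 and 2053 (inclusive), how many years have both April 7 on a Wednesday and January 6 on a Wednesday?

Check each year's weekday for April 7 and January 6:
  1997: Mon/Mon  1998: Tue/Tue  1999: Wed/Wed ✓  2000: Fri/Thu  2001: Sat/Sat  2002: Sun/Sun  2003: Mon/Mon  2004: Wed/Tue  2005: Thu/Thu  2006: Fri/Fri  2007: Sat/Sat  2008: Mon/Sun  2009: Tue/Tue  2010: Wed/Wed ✓  …(29 more)…  2040: Sat/Fri  2041: Sun/Sun  2042: Mon/Mon  2043: Tue/Tue  2044: Thu/Wed  2045: Fri/Fri  2046: Sat/Sat  2047: Sun/Sun  2048: Tue/Mon  2049: Wed/Wed ✓  2050: Thu/Thu  2051: Fri/Fri  2052: Sun/Sat  2053: Mon/Mon
Both conditions hold in: 1999, 2010, 2021, 2027, 2038, 2049 — 6.

6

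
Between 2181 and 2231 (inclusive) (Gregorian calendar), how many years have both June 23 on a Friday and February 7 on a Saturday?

Check each year's weekday for June 23 and February 7:
  2181: Sat/Wed  2182: Sun/Thu  2183: Mon/Fri  2184: Wed/Sat  2185: Thu/Mon  2186: Fri/Tue  2187: Sat/Wed  2188: Mon/Thu  2189: Tue/Sat  2190: Wed/Sun  2191: Thu/Mon  2192: Sat/Tue  2193: Sun/Thu  2194: Mon/Fri  …(23 more)…  2218: Tue/Sat  2219: Wed/Sun  2220: Fri/Mon  2221: Sat/Wed  2222: Sun/Thu  2223: Mon/Fri  2224: Wed/Sat  2225: Thu/Mon  2226: Fri/Tue  2227: Sat/Wed  2228: Mon/Thu  2229: Tue/Sat  2230: Wed/Sun  2231: Thu/Mon
Both conditions hold in: no year — 0.

0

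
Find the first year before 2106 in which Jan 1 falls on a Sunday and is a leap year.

Jan 1 advances by 2 weekdays after a leap year and by 1 after a common year.
2106: Jan 1 is Friday.
2105: Thursday
2104: Tuesday (leap)
2103: Monday
2102: Sunday
2101: Saturday
2100: Friday
2099: Thursday
2098: Wednesday
2097: Tuesday
2096: Sunday (leap)
2096 begins on a Sunday and is a leap year.

2096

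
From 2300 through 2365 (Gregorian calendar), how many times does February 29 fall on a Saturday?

3

Leap years in 2300–2365: 16 of them.
Feb 29 weekday advances by 5 (mod 7) from one leap year to the next four years later (or differs when a century non-leap intervenes).
Leap-day weekdays: 2304:Mon 2308:Sat✓ 2312:Thu 2316:Tue 2320:Sun 2324:Fri 2328:Wed 2332:Mon 2336:Sat✓ 2340:Thu 2344:Tue 2348:Sun 2352:Fri 2356:Wed 2360:Mon 2364:Sat✓
Saturday: 2308, 2336, 2364 → 3.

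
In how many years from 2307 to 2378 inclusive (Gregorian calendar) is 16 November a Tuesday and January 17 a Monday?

Check each year's weekday for 16 November and January 17:
  2307: Sat/Thu  2308: Mon/Fri  2309: Tue/Sun  2310: Wed/Mon  2311: Thu/Tue  2312: Sat/Wed  2313: Sun/Fri  2314: Mon/Sat  2315: Tue/Sun  2316: Thu/Mon  2317: Fri/Wed  2318: Sat/Thu  2319: Sun/Fri  2320: Tue/Sat  …(44 more)…  2365: Tue/Sun  2366: Wed/Mon  2367: Thu/Tue  2368: Sat/Wed  2369: Sun/Fri  2370: Mon/Sat  2371: Tue/Sun  2372: Thu/Mon  2373: Fri/Wed  2374: Sat/Thu  2375: Sun/Fri  2376: Tue/Sat  2377: Wed/Mon  2378: Thu/Tue
Both conditions hold in: no year — 0.

0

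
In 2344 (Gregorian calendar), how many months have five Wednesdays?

4

A month of length L has five Wednesdays iff its first Wednesday is on day ≤ L−28 (so day 1–3 in a 31-day month, 1–2 in a 30-day month, day 1 in a leap February).
Checking each month of 2344: Jan starts Sat (31d); Feb starts Tue (29d); Mar starts Wed (31d) ✓; Apr starts Sat (30d); May starts Mon (31d) ✓; Jun starts Thu (30d); Jul starts Sat (31d); Aug starts Tue (31d) ✓; Sep starts Fri (30d); Oct starts Sun (31d); Nov starts Wed (30d) ✓; Dec starts Fri (31d).
Five-Wednesday months: March, May, August, November → 4.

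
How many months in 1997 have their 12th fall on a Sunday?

2

Check the 12th of each month of 1997: Jan 12: Sun, Feb 12: Wed, Mar 12: Wed, Apr 12: Sat, May 12: Mon, Jun 12: Thu, Jul 12: Sat, Aug 12: Tue, Sep 12: Fri, Oct 12: Sun, Nov 12: Wed, Dec 12: Fri.
Sunday occurs in January, October — 2 months.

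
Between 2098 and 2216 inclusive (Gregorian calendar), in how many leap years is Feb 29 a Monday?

5

Leap years in 2098–2216: 28 of them.
Feb 29 weekday advances by 5 (mod 7) from one leap year to the next four years later (or differs when a century non-leap intervenes).
Leap-day weekdays: 2104:Fri 2108:Wed 2112:Mon✓ 2116:Sat 2120:Thu 2124:Tue 2128:Sun 2132:Fri 2136:Wed 2140:Mon✓ 2144:Sat 2148:Thu 2152:Tue 2156:Sun 2160:Fri 2164:Wed 2168:Mon✓ 2172:Sat 2176:Thu 2180:Tue 2184:Sun 2188:Fri 2192:Wed 2196:Mon✓ 2204:Wed 2208:Mon✓ 2212:Sat 2216:Thu
Monday: 2112, 2140, 2168, 2196, 2208 → 5.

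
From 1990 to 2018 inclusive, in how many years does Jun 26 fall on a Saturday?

4

Track Jun 26's weekday year by year (advancing +1, or +2 across a Feb 29):
  1990: Tue  1991: Wed (+1)  1992: Fri (+2)  1993: Sat (+1) ✓  1994: Sun (+1)
  1995: Mon (+1)  1996: Wed (+2)  1997: Thu (+1)  1998: Fri (+1)  1999: Sat (+1) ✓
  2000: Mon (+2)  2001: Tue (+1)  2002: Wed (+1)  2003: Thu (+1)  2004: Sat (+2) ✓
  2005: Sun (+1)  2006: Mon (+1)  2007: Tue (+1)  2008: Thu (+2)  2009: Fri (+1)
  2010: Sat (+1) ✓  2011: Sun (+1)  2012: Tue (+2)  2013: Wed (+1)  2014: Thu (+1)
  2015: Fri (+1)  2016: Sun (+2)  2017: Mon (+1)  2018: Tue (+1)
Saturday years: 1993, 1999, 2004, 2010 — 4 in total.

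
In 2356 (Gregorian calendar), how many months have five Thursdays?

A month of length L has five Thursdays iff its first Thursday is on day ≤ L−28 (so day 1–3 in a 31-day month, 1–2 in a 30-day month, day 1 in a leap February).
Checking each month of 2356: Jan starts Sun (31d); Feb starts Wed (29d); Mar starts Thu (31d) ✓; Apr starts Sun (30d); May starts Tue (31d) ✓; Jun starts Fri (30d); Jul starts Sun (31d); Aug starts Wed (31d) ✓; Sep starts Sat (30d); Oct starts Mon (31d); Nov starts Thu (30d) ✓; Dec starts Sat (31d).
Five-Thursday months: March, May, August, November → 4.

4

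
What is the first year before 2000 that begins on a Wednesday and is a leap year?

Jan 1 advances by 2 weekdays after a leap year and by 1 after a common year.
2000: Jan 1 is Saturday (leap).
1999: Friday
1998: Thursday
1997: Wednesday
1996: Monday (leap)
1995: Sunday
1994: Saturday
1993: Friday
1992: Wednesday (leap)
1992 begins on a Wednesday and is a leap year.

1992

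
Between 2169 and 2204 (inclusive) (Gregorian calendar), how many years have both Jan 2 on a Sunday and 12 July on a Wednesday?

1

Check each year's weekday for Jan 2 and 12 July:
  2169: Mon/Wed  2170: Tue/Thu  2171: Wed/Fri  2172: Thu/Sun  2173: Sat/Mon  2174: Sun/Tue  2175: Mon/Wed  2176: Tue/Fri  2177: Thu/Sat  2178: Fri/Sun  2179: Sat/Mon  2180: Sun/Wed ✓  2181: Tue/Thu  2182: Wed/Fri  …(8 more)…  2191: Sun/Tue  2192: Mon/Thu  2193: Wed/Fri  2194: Thu/Sat  2195: Fri/Sun  2196: Sat/Tue  2197: Mon/Wed  2198: Tue/Thu  2199: Wed/Fri  2200: Thu/Sat  2201: Fri/Sun  2202: Sat/Mon  2203: Sun/Tue  2204: Mon/Thu
Both conditions hold in: 2180 — 1.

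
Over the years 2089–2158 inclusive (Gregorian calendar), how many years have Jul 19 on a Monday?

Track Jul 19's weekday year by year (advancing +1, or +2 across a Feb 29):
  2089: Tue  2090: Wed (+1)  2091: Thu (+1)  2092: Sat (+2)  2093: Sun (+1)
  2094: Mon (+1) ✓  2095: Tue (+1)  2096: Thu (+2)  2097: Fri (+1)  2098: Sat (+1)
  2099: Sun (+1)  2100: Mon (+1) ✓  2101: Tue (+1)  2102: Wed (+1)  … (42 more years) …
  2145: Mon (+1) ✓  2146: Tue (+1)  2147: Wed (+1)  2148: Fri (+2)  2149: Sat (+1)
  2150: Sun (+1)  2151: Mon (+1) ✓  2152: Wed (+2)  2153: Thu (+1)  2154: Fri (+1)
  2155: Sat (+1)  2156: Mon (+2) ✓  2157: Tue (+1)  2158: Wed (+1)
Monday years: 2094, 2100, 2106, 2117, 2123, 2128, 2134, 2145, 2151, 2156 — 10 in total.

10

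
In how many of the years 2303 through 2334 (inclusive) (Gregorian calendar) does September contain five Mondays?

8

September has 30 days; it has five Mondays when Monday falls among the first (month-length − 28) days — i.e. when September 1 is one of Monday/Sunday.
September 1 by year: 2303:Tue 2304:Thu 2305:Fri 2306:Sat 2307:Sun✓ 2308:Tue 2309:Wed 2310:Thu 2311:Fri 2312:Sun✓ 2313:Mon✓ 2314:Tue 2315:Wed 2316:Fri 2317:Sat 2318:Sun✓ 2319:Mon✓ 2320:Wed 2321:Thu 2322:Fri 2323:Sat 2324:Mon✓ 2325:Tue 2326:Wed 2327:Thu 2328:Sat 2329:Sun✓ 2330:Mon✓ 2331:Tue 2332:Thu 2333:Fri 2334:Sat
Years with five Mondays: 2307, 2312, 2313, 2318, 2319, 2324, 2329, 2330 → 8.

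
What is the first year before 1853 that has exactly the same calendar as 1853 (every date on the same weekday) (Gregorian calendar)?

1842

Two years share a calendar iff Jan 1 falls on the same weekday and both are leap or both are common. 1853: Jan 1 is Saturday, common year.
1852: Jan 1 Thursday, leap
1851: Jan 1 Wednesday, common
1850: Jan 1 Tuesday, common
1849: Jan 1 Monday, common
1848: Jan 1 Saturday, leap
1847: Jan 1 Friday, common
1846: Jan 1 Thursday, common
1845: Jan 1 Wednesday, common
1844: Jan 1 Monday, leap
1843: Jan 1 Sunday, common
1842: Jan 1 Saturday, common
1842 matches on both conditions.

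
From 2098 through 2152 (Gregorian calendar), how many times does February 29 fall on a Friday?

Leap years in 2098–2152: 13 of them.
Feb 29 weekday advances by 5 (mod 7) from one leap year to the next four years later (or differs when a century non-leap intervenes).
Leap-day weekdays: 2104:Fri✓ 2108:Wed 2112:Mon 2116:Sat 2120:Thu 2124:Tue 2128:Sun 2132:Fri✓ 2136:Wed 2140:Mon 2144:Sat 2148:Thu 2152:Tue
Friday: 2104, 2132 → 2.

2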